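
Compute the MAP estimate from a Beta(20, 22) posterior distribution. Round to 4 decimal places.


MAP = mode of Beta distribution
= (alpha - 1)/(alpha + beta - 2)
= (20-1)/(20+22-2)
= 19/40 = 0.475

0.475


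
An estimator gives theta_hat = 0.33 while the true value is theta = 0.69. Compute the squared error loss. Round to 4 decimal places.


The squared error loss is (theta_hat - theta)^2
= (0.33 - 0.69)^2
= (-0.36)^2 = 0.1296

0.1296


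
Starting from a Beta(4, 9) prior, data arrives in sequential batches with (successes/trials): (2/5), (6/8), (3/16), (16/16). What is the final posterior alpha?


In sequential Bayesian updating, we sum all successes.
Total successes = 27
Final alpha = 4 + 27 = 31

31


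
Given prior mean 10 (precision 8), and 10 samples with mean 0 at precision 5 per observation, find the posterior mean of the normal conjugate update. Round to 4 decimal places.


The posterior mean is a precision-weighted average of prior and data.
Post. prec. = 8 + 50 = 58
Post. mean = (80 + 0)/58 = 80/58 = 1.3793

1.3793


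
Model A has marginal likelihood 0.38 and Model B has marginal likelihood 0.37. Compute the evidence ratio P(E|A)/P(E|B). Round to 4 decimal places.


Evidence ratio = P(E|A) / P(E|B)
= 0.38 / 0.37
= 1.027

1.027


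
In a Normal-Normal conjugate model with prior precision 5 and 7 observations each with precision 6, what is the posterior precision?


Posterior precision = prior precision + n * observation precision
= 5 + 7 * 6
= 5 + 42 = 47

47


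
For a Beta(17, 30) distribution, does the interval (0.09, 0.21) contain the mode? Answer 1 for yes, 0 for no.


Mode of Beta(a,b) = (a-1)/(a+b-2)
= (17-1)/(17+30-2) = 0.3556
Check: 0.09 <= 0.3556 <= 0.21?
Result: 0

0


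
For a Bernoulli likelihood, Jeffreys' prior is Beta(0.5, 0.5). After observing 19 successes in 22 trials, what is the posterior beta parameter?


Jeffreys' prior for Bernoulli is Beta(0.5, 0.5).
Posterior is Beta(0.5 + k, 0.5 + n - k).
Posterior beta = 0.5 + (n - k) = 0.5 + 3 = 3.5

3.5


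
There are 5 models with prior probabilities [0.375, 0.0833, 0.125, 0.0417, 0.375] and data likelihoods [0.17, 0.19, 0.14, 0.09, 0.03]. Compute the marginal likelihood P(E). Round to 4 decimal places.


P(E) = sum over models of P(M_i) * P(E|M_i)
= 0.375*0.17 + 0.0833*0.19 + 0.125*0.14 + 0.0417*0.09 + 0.375*0.03
= 0.1121

0.1121


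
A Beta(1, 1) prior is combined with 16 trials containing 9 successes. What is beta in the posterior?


In conjugate updating:
beta_posterior = beta_prior + (n - k)
= 1 + (16 - 9)
= 1 + 7 = 8

8


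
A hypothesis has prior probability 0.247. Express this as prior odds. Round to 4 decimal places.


Odds = P(H) / P(not H) = 0.247 / 0.753
= 0.328

0.328


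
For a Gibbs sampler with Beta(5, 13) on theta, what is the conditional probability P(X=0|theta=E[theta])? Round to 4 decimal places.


E[theta] = 5/(5+13) = 0.2778
P(X=0|theta) = 1 - theta = 0.7222

0.7222


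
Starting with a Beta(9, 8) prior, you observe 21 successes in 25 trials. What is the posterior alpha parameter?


For a Beta-Binomial conjugate model:
Posterior alpha = prior alpha + number of successes
= 9 + 21 = 30

30


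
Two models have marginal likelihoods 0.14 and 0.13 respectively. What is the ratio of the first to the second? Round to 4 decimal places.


Evidence ratio = 0.14 / 0.13
= 1.0769

1.0769


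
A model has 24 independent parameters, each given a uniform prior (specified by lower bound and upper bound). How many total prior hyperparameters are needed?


Each uniform prior needs 2 hyperparameters (lower bound and upper bound).
Total = 2 * 24 = 48

48


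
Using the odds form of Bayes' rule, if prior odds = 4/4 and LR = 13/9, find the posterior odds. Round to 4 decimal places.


Bayes' rule in odds form: posterior odds = prior odds * LR
= (4 * 13) / (4 * 9)
= 52/36 = 1.4444

1.4444


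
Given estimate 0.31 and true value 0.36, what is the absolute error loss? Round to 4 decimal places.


Absolute error = |estimate - true|
= |-0.05| = 0.05

0.05


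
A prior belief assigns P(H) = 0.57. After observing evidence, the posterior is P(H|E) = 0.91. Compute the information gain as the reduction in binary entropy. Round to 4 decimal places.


H(prior) = -0.57*log2(0.57) - 0.43*log2(0.43)
= 0.9858
H(post) = -0.91*log2(0.91) - 0.09*log2(0.09)
= 0.4365
IG = 0.9858 - 0.4365 = 0.5493

0.5493


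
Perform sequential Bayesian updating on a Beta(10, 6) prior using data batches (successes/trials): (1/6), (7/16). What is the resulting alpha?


Accumulate successes: 8
Posterior alpha = prior alpha + sum of successes
= 10 + 8 = 18

18


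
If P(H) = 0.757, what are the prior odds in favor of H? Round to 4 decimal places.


Prior odds = P(H) / (1 - P(H))
= 0.757 / 0.243
= 3.1152

3.1152


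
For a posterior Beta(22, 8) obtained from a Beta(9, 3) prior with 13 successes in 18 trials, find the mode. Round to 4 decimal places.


Mode = (alpha - 1) / (alpha + beta - 2)
= 21 / 28
= 0.75

0.75


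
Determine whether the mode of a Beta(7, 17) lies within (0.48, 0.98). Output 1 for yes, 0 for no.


First find the mode: (a-1)/(a+b-2) = 0.2727
Is 0.2727 in (0.48, 0.98)? 0

0


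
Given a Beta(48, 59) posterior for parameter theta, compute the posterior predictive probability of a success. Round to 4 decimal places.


For a Beta-Bernoulli model, the predictive probability is the mean:
P(success) = 48/(48+59) = 48/107 = 0.4486

0.4486


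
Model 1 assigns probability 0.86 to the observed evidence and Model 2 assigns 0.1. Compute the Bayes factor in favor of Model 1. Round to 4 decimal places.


BF = P(data|M1) / P(data|M2)
= 0.86 / 0.1 = 8.6

8.6


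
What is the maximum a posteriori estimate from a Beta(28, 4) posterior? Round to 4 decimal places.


The MAP estimate equals the mode of the distribution.
Mode of Beta(a,b) = (a-1)/(a+b-2)
= 27/30
= 0.9

0.9


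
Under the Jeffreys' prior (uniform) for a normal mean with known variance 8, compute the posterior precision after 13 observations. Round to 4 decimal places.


Prior precision = 0 (flat prior).
Post. prec. = 0 + n/var = 13/8 = 1.625

1.625


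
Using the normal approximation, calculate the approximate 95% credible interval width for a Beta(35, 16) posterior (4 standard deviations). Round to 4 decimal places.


Var(Beta) = 35*16/(51^2 * 52) = 0.0041
SD = 0.0643
Width ~ 4*SD = 0.2574

0.2574


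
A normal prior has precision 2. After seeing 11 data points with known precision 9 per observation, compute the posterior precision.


In the conjugate normal model, precisions add:
tau_posterior = tau_prior + n * tau_data
= 2 + 11*9 = 101

101


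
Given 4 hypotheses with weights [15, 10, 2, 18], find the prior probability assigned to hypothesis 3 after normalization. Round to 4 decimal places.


To normalize, divide each weight by the sum of all weights.
Sum = 45
Prior(H3) = 2/45 = 0.0444

0.0444


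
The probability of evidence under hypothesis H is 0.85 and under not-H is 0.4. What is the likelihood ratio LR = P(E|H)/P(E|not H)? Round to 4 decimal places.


LR = 0.85 / 0.4
= 2.125

2.125


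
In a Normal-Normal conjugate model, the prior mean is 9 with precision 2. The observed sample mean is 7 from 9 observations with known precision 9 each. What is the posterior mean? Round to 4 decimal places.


Posterior precision = tau0 + n*tau = 2 + 9*9 = 83
Posterior mean = (tau0*mu0 + n*tau*xbar) / posterior_precision
= (2*9 + 9*9*7) / 83
= 585 / 83 = 7.0482

7.0482


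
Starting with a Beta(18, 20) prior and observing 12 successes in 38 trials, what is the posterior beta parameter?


Posterior beta = prior beta + failures
Failures = 38 - 12 = 26
beta_post = 20 + 26 = 46

46


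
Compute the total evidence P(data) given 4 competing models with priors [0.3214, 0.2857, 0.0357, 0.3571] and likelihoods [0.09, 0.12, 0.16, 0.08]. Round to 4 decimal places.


Marginal likelihood = sum P(model_i) * P(data|model_i)
Model 1: 0.3214 * 0.09 = 0.0289
Model 2: 0.2857 * 0.12 = 0.0343
Model 3: 0.0357 * 0.16 = 0.0057
Model 4: 0.3571 * 0.08 = 0.0286
Total = 0.0975

0.0975


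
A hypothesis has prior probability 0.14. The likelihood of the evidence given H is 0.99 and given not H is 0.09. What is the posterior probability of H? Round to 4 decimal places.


Using Bayes' theorem:
P(E) = 0.14 * 0.99 + 0.86 * 0.09
P(E) = 0.216
P(H|E) = (0.14 * 0.99) / 0.216 = 0.6417

0.6417


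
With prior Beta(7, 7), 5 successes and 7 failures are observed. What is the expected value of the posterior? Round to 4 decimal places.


Posterior = Beta(12, 14)
E[theta] = alpha/(alpha+beta)
= 12/26 = 0.4615

0.4615


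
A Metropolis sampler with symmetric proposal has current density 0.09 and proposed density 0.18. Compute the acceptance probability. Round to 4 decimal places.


For symmetric proposals, acceptance = min(1, pi(x*)/pi(x))
= min(1, 0.18/0.09)
= min(1, 2.0) = 1.0

1.0


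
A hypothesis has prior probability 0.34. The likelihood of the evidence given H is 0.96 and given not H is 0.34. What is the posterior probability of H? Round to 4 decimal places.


Using Bayes' theorem:
P(E) = 0.34 * 0.96 + 0.66 * 0.34
P(E) = 0.5508
P(H|E) = (0.34 * 0.96) / 0.5508 = 0.5926

0.5926


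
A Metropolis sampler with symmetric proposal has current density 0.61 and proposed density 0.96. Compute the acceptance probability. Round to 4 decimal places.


For symmetric proposals, acceptance = min(1, pi(x*)/pi(x))
= min(1, 0.96/0.61)
= min(1, 1.5738) = 1.0

1.0


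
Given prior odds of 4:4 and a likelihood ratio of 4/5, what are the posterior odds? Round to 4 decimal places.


Posterior odds = prior odds * LR
Prior odds = 4/4 = 1.0
LR = 4/5 = 0.8
Posterior odds = 1.0 * 0.8 = 0.8

0.8


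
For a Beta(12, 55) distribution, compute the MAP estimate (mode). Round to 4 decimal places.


MAP = mode = (a-1)/(a+b-2)
= (12-1)/(12+55-2)
= 11/65 = 0.1692

0.1692


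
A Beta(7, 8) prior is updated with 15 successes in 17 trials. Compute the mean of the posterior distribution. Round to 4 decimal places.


After update: Beta(22, 10)
Mean = 22 / (22 + 10) = 22 / 32
= 0.6875

0.6875


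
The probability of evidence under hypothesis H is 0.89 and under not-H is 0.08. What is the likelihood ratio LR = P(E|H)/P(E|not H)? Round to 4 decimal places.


LR = 0.89 / 0.08
= 11.125

11.125


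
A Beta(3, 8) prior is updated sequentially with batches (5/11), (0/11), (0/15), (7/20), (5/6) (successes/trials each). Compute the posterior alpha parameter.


Sequential conjugate updating is equivalent to a single batch update.
Total successes across all batches = 17
alpha_posterior = alpha_prior + total_successes = 3 + 17
= 20

20


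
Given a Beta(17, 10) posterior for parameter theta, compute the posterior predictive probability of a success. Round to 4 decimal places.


For a Beta-Bernoulli model, the predictive probability is the mean:
P(success) = 17/(17+10) = 17/27 = 0.6296

0.6296


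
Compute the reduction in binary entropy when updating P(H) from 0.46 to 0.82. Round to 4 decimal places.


H_before = -p*log2(p) - (1-p)*log2(1-p) for p=0.46: 0.9954
H_after for p=0.82: 0.6801
Reduction = 0.9954 - 0.6801 = 0.3153

0.3153


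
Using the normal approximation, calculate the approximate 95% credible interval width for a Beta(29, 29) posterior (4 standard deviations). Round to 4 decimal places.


Var(Beta) = 29*29/(58^2 * 59) = 0.0042
SD = 0.0651
Width ~ 4*SD = 0.2604

0.2604


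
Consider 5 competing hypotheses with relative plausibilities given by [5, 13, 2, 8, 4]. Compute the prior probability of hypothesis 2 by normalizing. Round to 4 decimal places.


Sum of weights = 5 + 13 + 2 + 8 + 4 = 32
Normalized prior for H2 = 13 / 32
= 0.4062

0.4062


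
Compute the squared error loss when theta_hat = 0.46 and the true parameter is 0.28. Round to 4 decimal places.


L = (theta_hat - theta_true)^2
= (0.46 - 0.28)^2
= 0.18^2 = 0.0324

0.0324


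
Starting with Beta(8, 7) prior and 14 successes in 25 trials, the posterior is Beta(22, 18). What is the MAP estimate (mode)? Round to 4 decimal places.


The mode of Beta(a, b) when a > 1 and b > 1 is (a-1)/(a+b-2)
= (22 - 1) / (22 + 18 - 2)
= 21 / 38
= 0.5526

0.5526


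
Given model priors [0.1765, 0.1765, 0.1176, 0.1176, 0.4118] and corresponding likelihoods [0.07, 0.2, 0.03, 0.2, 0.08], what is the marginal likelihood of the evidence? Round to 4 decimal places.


P(E) = sum_i P(M_i) P(E|M_i)
= 0.0124 + 0.0353 + 0.0035 + 0.0235 + 0.0329
= 0.1076

0.1076


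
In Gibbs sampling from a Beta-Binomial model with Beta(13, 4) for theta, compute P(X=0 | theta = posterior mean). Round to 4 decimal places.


Posterior mean = alpha/(alpha+beta) = 13/17 = 0.7647
P(X=0|theta=mean) = 1 - theta = 0.2353

0.2353


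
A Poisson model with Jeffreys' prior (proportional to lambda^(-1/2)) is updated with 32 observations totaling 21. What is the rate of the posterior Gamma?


Posterior = Gamma(0.5 + S, n)
= Gamma(0.5 + 21, 32)
Posterior rate = 0 + n = 32

32.0


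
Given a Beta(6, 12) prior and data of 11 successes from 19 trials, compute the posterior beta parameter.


Number of failures = 19 - 11 = 8
Posterior beta = 12 + 8 = 20

20


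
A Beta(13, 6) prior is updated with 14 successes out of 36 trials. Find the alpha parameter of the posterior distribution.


In the Beta-Binomial conjugate update:
alpha_post = alpha_prior + successes
= 13 + 14
= 27

27


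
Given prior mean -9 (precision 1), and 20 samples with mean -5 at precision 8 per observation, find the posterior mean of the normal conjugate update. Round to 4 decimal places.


The posterior mean is a precision-weighted average of prior and data.
Post. prec. = 1 + 160 = 161
Post. mean = (-9 + -800)/161 = -809/161 = -5.0248

-5.0248


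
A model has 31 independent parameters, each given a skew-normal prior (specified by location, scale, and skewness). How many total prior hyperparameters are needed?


Each skew-normal prior needs 3 hyperparameters (location, scale, and skewness).
Total = 3 * 31 = 93

93


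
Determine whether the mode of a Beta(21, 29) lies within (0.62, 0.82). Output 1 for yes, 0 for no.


First find the mode: (a-1)/(a+b-2) = 0.4167
Is 0.4167 in (0.62, 0.82)? 0

0


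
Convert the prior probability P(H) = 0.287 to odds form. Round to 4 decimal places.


P(not H) = 1 - 0.287 = 0.713
Odds = 0.287 / 0.713 = 0.4025

0.4025


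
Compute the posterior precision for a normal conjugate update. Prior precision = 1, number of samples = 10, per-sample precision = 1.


tau_post = tau_0 + n * tau
= 1 + 10 * 1 = 11

11


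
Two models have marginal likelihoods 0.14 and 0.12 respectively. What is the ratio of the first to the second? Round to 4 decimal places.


Evidence ratio = 0.14 / 0.12
= 1.1667

1.1667


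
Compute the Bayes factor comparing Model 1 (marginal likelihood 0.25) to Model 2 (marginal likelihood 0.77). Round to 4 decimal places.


BF12 = marginal likelihood of M1 / marginal likelihood of M2
= 0.25/0.77
= 0.3247

0.3247


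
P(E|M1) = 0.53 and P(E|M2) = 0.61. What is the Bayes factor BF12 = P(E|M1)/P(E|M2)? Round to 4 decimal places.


Bayes factor BF12 = P(E|M1) / P(E|M2)
= 0.53 / 0.61
= 0.8689

0.8689


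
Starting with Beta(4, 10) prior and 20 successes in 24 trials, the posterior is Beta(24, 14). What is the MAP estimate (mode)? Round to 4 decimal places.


The mode of Beta(a, b) when a > 1 and b > 1 is (a-1)/(a+b-2)
= (24 - 1) / (24 + 14 - 2)
= 23 / 36
= 0.6389

0.6389


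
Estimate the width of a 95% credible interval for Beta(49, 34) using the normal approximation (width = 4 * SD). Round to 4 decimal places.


For Beta(a,b): Var = ab/((a+b)^2(a+b+1))
Var = 0.0029, SD = 0.0537
Approximate 95% CI width = 4 * 0.0537 = 0.2146

0.2146


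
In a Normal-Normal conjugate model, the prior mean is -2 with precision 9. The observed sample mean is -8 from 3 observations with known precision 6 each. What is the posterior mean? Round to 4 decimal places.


Posterior precision = tau0 + n*tau = 9 + 3*6 = 27
Posterior mean = (tau0*mu0 + n*tau*xbar) / posterior_precision
= (9*-2 + 3*6*-8) / 27
= -162 / 27 = -6.0

-6.0


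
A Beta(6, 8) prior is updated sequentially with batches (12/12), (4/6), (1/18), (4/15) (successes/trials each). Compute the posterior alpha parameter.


Sequential conjugate updating is equivalent to a single batch update.
Total successes across all batches = 21
alpha_posterior = alpha_prior + total_successes = 6 + 21
= 27

27


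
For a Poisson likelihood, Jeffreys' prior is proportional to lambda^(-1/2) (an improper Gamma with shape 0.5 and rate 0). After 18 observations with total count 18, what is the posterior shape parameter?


Jeffreys' prior for Poisson is proportional to lambda^(-1/2).
Posterior is Gamma(0.5 + S, 0 + n) = Gamma(0.5 + 18, 18).
Posterior shape = 0.5 + S = 0.5 + 18 = 18.5

18.5


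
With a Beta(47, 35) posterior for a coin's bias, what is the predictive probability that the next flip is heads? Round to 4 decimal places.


The predictive probability equals the posterior mean.
P(next = heads) = alpha / (alpha + beta)
= 47 / 82 = 0.5732

0.5732


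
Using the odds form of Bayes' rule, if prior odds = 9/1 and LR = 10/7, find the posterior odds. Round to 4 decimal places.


Bayes' rule in odds form: posterior odds = prior odds * LR
= (9 * 10) / (1 * 7)
= 90/7 = 12.8571

12.8571


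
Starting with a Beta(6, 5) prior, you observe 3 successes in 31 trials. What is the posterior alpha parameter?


For a Beta-Binomial conjugate model:
Posterior alpha = prior alpha + number of successes
= 6 + 3 = 9

9


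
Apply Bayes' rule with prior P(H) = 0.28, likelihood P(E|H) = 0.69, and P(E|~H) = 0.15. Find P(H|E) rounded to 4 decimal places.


Step 1: Compute marginal P(E) = P(E|H)P(H) + P(E|~H)P(~H)
= 0.69*0.28 + 0.15*0.72 = 0.3012
Step 2: P(H|E) = P(E|H)P(H)/P(E) = 0.1932/0.3012
= 0.6414

0.6414


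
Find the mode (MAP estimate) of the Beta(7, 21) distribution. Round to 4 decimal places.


For Beta(a,b) with a,b > 1:
Mode = (a-1)/(a+b-2) = (7-1)/(28-2)
= 6/26 = 0.2308

0.2308


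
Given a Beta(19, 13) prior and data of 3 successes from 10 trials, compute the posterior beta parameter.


Number of failures = 10 - 3 = 7
Posterior beta = 13 + 7 = 20

20


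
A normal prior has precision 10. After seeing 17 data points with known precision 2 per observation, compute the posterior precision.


In the conjugate normal model, precisions add:
tau_posterior = tau_prior + n * tau_data
= 10 + 17*2 = 44

44


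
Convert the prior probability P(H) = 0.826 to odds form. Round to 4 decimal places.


P(not H) = 1 - 0.826 = 0.174
Odds = 0.826 / 0.174 = 4.7471

4.7471


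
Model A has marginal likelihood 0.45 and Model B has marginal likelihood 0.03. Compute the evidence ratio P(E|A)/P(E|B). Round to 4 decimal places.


Evidence ratio = P(E|A) / P(E|B)
= 0.45 / 0.03
= 15.0

15.0


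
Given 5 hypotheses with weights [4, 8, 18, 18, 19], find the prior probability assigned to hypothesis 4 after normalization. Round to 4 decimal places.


To normalize, divide each weight by the sum of all weights.
Sum = 67
Prior(H4) = 18/67 = 0.2687

0.2687


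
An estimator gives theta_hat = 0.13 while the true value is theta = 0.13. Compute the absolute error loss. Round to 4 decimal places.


The absolute error loss is |theta_hat - theta|
= |0.13 - 0.13|
= 0.0

0.0


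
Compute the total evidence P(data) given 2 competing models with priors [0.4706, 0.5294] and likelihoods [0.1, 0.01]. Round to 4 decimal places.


Marginal likelihood = sum P(model_i) * P(data|model_i)
Model 1: 0.4706 * 0.1 = 0.0471
Model 2: 0.5294 * 0.01 = 0.0053
Total = 0.0524

0.0524


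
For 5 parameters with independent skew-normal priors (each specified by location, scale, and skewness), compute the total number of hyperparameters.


A skew-normal prior has 3 hyperparameters per parameter.
Total = 5 * 3 = 15

15


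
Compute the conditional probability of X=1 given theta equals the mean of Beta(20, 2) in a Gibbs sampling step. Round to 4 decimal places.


Mean of Beta(20, 2) = 0.9091
P(X=1 | theta=0.9091) = 0.9091

0.9091


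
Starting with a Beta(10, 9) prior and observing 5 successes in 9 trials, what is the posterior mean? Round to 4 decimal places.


Posterior parameters: alpha = 10 + 5 = 15
beta = 9 + 4 = 13
Posterior mean = alpha / (alpha + beta) = 15 / 28
= 0.5357

0.5357


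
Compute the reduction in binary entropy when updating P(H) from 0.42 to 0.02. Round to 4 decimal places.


H_before = -p*log2(p) - (1-p)*log2(1-p) for p=0.42: 0.9815
H_after for p=0.02: 0.1414
Reduction = 0.9815 - 0.1414 = 0.84

0.84


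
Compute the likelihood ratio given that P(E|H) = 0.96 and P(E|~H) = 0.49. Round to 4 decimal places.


LR = P(E|H) / P(E|~H)
= 0.96 / 0.49 = 1.9592

1.9592


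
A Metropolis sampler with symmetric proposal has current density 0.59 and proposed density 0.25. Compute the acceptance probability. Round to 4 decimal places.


For symmetric proposals, acceptance = min(1, pi(x*)/pi(x))
= min(1, 0.25/0.59)
= min(1, 0.4237) = 0.4237

0.4237


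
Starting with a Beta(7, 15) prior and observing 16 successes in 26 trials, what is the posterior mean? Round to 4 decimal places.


Posterior parameters: alpha = 7 + 16 = 23
beta = 15 + 10 = 25
Posterior mean = alpha / (alpha + beta) = 23 / 48
= 0.4792

0.4792


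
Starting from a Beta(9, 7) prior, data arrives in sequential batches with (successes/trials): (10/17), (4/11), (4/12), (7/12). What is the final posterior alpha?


In sequential Bayesian updating, we sum all successes.
Total successes = 25
Final alpha = 9 + 25 = 34

34


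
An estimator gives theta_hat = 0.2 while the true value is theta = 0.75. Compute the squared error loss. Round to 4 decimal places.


The squared error loss is (theta_hat - theta)^2
= (0.2 - 0.75)^2
= (-0.55)^2 = 0.3025

0.3025


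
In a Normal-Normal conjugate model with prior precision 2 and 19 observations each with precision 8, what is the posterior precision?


Posterior precision = prior precision + n * observation precision
= 2 + 19 * 8
= 2 + 152 = 154

154


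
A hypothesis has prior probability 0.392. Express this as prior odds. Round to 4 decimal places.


Odds = P(H) / P(not H) = 0.392 / 0.608
= 0.6447

0.6447


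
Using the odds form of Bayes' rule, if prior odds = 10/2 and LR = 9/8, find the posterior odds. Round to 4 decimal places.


Bayes' rule in odds form: posterior odds = prior odds * LR
= (10 * 9) / (2 * 8)
= 90/16 = 5.625

5.625


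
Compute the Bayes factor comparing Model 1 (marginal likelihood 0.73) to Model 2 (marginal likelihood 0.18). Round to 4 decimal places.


BF12 = marginal likelihood of M1 / marginal likelihood of M2
= 0.73/0.18
= 4.0556

4.0556


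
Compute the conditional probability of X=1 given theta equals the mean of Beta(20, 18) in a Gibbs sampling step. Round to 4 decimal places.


Mean of Beta(20, 18) = 0.5263
P(X=1 | theta=0.5263) = 0.5263

0.5263


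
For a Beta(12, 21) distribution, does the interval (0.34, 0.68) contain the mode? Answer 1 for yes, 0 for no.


Mode of Beta(a,b) = (a-1)/(a+b-2)
= (12-1)/(12+21-2) = 0.3548
Check: 0.34 <= 0.3548 <= 0.68?
Result: 1

1


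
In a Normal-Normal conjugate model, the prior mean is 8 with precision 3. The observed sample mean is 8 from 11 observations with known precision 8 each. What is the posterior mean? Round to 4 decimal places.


Posterior precision = tau0 + n*tau = 3 + 11*8 = 91
Posterior mean = (tau0*mu0 + n*tau*xbar) / posterior_precision
= (3*8 + 11*8*8) / 91
= 728 / 91 = 8.0

8.0


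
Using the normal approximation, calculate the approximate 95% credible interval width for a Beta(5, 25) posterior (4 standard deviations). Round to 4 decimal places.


Var(Beta) = 5*25/(30^2 * 31) = 0.0045
SD = 0.0669
Width ~ 4*SD = 0.2677

0.2677


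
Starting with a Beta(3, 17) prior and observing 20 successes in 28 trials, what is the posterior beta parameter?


Posterior beta = prior beta + failures
Failures = 28 - 20 = 8
beta_post = 17 + 8 = 25

25


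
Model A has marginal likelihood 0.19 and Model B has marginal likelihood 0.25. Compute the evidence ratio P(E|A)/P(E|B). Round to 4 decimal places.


Evidence ratio = P(E|A) / P(E|B)
= 0.19 / 0.25
= 0.76

0.76


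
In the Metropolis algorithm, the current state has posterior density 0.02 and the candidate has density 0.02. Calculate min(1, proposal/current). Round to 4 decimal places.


Ratio = 0.02/0.02 = 1.0
Acceptance probability = min(1, 1.0)
= 1.0

1.0


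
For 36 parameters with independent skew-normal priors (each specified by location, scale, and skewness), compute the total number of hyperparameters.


A skew-normal prior has 3 hyperparameters per parameter.
Total = 36 * 3 = 108

108


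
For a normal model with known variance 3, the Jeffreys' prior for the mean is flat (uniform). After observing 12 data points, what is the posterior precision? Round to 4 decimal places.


Jeffreys' prior for normal mean (known variance) is flat.
Prior precision = 0.
Posterior precision = prior_prec + n/sigma^2 = 0 + 12/3
= 4.0

4.0


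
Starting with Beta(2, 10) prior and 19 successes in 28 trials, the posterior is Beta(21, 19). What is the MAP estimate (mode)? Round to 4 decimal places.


The mode of Beta(a, b) when a > 1 and b > 1 is (a-1)/(a+b-2)
= (21 - 1) / (21 + 19 - 2)
= 20 / 38
= 0.5263

0.5263


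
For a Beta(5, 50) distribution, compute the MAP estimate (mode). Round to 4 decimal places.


MAP = mode = (a-1)/(a+b-2)
= (5-1)/(5+50-2)
= 4/53 = 0.0755

0.0755


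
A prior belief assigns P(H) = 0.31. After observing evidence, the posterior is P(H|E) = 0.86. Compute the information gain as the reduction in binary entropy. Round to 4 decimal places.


H(prior) = -0.31*log2(0.31) - 0.69*log2(0.69)
= 0.8932
H(post) = -0.86*log2(0.86) - 0.14*log2(0.14)
= 0.5842
IG = 0.8932 - 0.5842 = 0.3089

0.3089


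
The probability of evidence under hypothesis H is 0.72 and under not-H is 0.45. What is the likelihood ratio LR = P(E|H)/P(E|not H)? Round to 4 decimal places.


LR = 0.72 / 0.45
= 1.6

1.6


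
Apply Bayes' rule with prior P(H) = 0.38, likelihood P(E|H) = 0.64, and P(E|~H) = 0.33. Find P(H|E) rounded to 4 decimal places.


Step 1: Compute marginal P(E) = P(E|H)P(H) + P(E|~H)P(~H)
= 0.64*0.38 + 0.33*0.62 = 0.4478
Step 2: P(H|E) = P(E|H)P(H)/P(E) = 0.2432/0.4478
= 0.5431

0.5431


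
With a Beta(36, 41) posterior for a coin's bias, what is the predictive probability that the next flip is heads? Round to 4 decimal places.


The predictive probability equals the posterior mean.
P(next = heads) = alpha / (alpha + beta)
= 36 / 77 = 0.4675

0.4675


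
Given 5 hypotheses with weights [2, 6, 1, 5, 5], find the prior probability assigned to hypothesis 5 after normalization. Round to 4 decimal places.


To normalize, divide each weight by the sum of all weights.
Sum = 19
Prior(H5) = 5/19 = 0.2632

0.2632


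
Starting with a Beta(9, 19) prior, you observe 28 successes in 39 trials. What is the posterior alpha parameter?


For a Beta-Binomial conjugate model:
Posterior alpha = prior alpha + number of successes
= 9 + 28 = 37

37


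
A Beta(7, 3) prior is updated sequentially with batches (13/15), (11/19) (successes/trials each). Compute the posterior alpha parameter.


Sequential conjugate updating is equivalent to a single batch update.
Total successes across all batches = 24
alpha_posterior = alpha_prior + total_successes = 7 + 24
= 31

31


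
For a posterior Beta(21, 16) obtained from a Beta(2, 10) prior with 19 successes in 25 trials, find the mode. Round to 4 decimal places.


Mode = (alpha - 1) / (alpha + beta - 2)
= 20 / 35
= 0.5714

0.5714


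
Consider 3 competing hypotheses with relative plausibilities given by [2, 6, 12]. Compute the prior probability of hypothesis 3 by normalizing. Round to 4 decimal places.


Sum of weights = 2 + 6 + 12 = 20
Normalized prior for H3 = 12 / 20
= 0.6

0.6


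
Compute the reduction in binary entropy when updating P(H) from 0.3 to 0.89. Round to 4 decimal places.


H_before = -p*log2(p) - (1-p)*log2(1-p) for p=0.3: 0.8813
H_after for p=0.89: 0.4999
Reduction = 0.8813 - 0.4999 = 0.3814

0.3814


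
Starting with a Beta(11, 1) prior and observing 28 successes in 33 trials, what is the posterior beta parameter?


Posterior beta = prior beta + failures
Failures = 33 - 28 = 5
beta_post = 1 + 5 = 6

6


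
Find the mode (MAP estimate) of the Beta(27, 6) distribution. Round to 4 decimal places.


For Beta(a,b) with a,b > 1:
Mode = (a-1)/(a+b-2) = (27-1)/(33-2)
= 26/31 = 0.8387

0.8387


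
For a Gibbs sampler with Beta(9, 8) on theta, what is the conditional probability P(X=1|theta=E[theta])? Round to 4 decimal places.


E[theta] = 9/(9+8) = 0.5294
P(X=1|theta) = theta = 0.5294

0.5294


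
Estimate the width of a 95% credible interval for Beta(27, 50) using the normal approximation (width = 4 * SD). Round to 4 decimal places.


For Beta(a,b): Var = ab/((a+b)^2(a+b+1))
Var = 0.0029, SD = 0.054
Approximate 95% CI width = 4 * 0.054 = 0.2161

0.2161


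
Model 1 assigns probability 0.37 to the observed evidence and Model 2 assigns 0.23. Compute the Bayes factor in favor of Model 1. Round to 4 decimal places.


BF = P(data|M1) / P(data|M2)
= 0.37 / 0.23 = 1.6087

1.6087


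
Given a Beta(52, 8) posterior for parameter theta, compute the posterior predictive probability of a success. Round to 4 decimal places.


For a Beta-Bernoulli model, the predictive probability is the mean:
P(success) = 52/(52+8) = 52/60 = 0.8667

0.8667


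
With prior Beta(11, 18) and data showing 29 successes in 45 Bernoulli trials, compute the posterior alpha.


Conjugate update: alpha_posterior = alpha_prior + k
= 11 + 29 = 40

40


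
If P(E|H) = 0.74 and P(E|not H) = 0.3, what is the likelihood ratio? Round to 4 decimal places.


Likelihood ratio = P(E|H) / P(E|not H)
= 0.74 / 0.3
= 2.4667

2.4667


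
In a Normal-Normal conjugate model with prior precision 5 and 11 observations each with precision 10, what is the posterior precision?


Posterior precision = prior precision + n * observation precision
= 5 + 11 * 10
= 5 + 110 = 115

115


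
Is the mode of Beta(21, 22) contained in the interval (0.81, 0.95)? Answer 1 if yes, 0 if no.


Mode = (a-1)/(a+b-2) = 20/41 = 0.4878
Interval: (0.81, 0.95)
Contains mode? 0

0


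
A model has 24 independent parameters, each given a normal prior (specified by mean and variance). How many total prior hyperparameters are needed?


Each normal prior needs 2 hyperparameters (mean and variance).
Total = 2 * 24 = 48

48


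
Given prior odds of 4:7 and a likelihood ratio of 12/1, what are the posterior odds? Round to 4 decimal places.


Posterior odds = prior odds * LR
Prior odds = 4/7 = 0.5714
LR = 12/1 = 12.0
Posterior odds = 0.5714 * 12.0 = 6.8571

6.8571


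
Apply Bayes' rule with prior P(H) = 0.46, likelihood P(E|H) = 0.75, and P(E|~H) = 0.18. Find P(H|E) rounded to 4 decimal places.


Step 1: Compute marginal P(E) = P(E|H)P(H) + P(E|~H)P(~H)
= 0.75*0.46 + 0.18*0.54 = 0.4422
Step 2: P(H|E) = P(E|H)P(H)/P(E) = 0.345/0.4422
= 0.7802

0.7802


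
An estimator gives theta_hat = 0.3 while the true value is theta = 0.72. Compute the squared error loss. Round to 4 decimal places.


The squared error loss is (theta_hat - theta)^2
= (0.3 - 0.72)^2
= (-0.42)^2 = 0.1764

0.1764


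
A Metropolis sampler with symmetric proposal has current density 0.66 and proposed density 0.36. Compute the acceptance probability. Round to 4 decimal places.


For symmetric proposals, acceptance = min(1, pi(x*)/pi(x))
= min(1, 0.36/0.66)
= min(1, 0.5455) = 0.5455

0.5455


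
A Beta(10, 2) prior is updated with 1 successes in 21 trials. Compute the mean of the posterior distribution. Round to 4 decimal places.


After update: Beta(11, 22)
Mean = 11 / (11 + 22) = 11 / 33
= 0.3333

0.3333


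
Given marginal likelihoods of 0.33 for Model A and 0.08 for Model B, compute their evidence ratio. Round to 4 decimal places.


Ratio = ML(A) / ML(B) = 0.33/0.08
= 4.125

4.125


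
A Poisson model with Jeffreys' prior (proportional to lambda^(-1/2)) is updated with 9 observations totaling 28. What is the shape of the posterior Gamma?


Posterior = Gamma(0.5 + S, n)
= Gamma(0.5 + 28, 9)
Posterior shape = 0.5 + S = 0.5 + 28 = 28.5

28.5


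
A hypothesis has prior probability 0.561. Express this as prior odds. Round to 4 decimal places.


Odds = P(H) / P(not H) = 0.561 / 0.439
= 1.2779

1.2779


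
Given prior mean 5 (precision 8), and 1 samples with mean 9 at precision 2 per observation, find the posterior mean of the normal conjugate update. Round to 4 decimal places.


The posterior mean is a precision-weighted average of prior and data.
Post. prec. = 8 + 2 = 10
Post. mean = (40 + 18)/10 = 58/10 = 5.8

5.8


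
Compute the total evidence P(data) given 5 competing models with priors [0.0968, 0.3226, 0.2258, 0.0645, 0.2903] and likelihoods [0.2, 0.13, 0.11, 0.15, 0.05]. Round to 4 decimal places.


Marginal likelihood = sum P(model_i) * P(data|model_i)
Model 1: 0.0968 * 0.2 = 0.0194
Model 2: 0.3226 * 0.13 = 0.0419
Model 3: 0.2258 * 0.11 = 0.0248
Model 4: 0.0645 * 0.15 = 0.0097
Model 5: 0.2903 * 0.05 = 0.0145
Total = 0.1103

0.1103


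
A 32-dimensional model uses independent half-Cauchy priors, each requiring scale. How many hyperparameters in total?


Per parameter: 1 (scale).
Total = 32 * 1 = 32

32


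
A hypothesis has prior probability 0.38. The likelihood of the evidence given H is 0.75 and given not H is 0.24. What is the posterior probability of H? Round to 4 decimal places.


Using Bayes' theorem:
P(E) = 0.38 * 0.75 + 0.62 * 0.24
P(E) = 0.4338
P(H|E) = (0.38 * 0.75) / 0.4338 = 0.657

0.657


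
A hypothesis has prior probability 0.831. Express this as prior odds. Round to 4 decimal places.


Odds = P(H) / P(not H) = 0.831 / 0.169
= 4.9172

4.9172


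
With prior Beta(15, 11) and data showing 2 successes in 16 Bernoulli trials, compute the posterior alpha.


Conjugate update: alpha_posterior = alpha_prior + k
= 15 + 2 = 17

17


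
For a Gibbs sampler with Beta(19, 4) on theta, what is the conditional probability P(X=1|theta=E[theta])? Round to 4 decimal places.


E[theta] = 19/(19+4) = 0.8261
P(X=1|theta) = theta = 0.8261

0.8261


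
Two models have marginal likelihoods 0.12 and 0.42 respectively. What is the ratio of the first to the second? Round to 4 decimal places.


Evidence ratio = 0.12 / 0.42
= 0.2857

0.2857


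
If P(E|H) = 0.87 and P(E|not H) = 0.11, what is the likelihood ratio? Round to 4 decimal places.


Likelihood ratio = P(E|H) / P(E|not H)
= 0.87 / 0.11
= 7.9091

7.9091


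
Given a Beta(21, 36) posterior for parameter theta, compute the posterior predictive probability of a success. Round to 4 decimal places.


For a Beta-Bernoulli model, the predictive probability is the mean:
P(success) = 21/(21+36) = 21/57 = 0.3684

0.3684


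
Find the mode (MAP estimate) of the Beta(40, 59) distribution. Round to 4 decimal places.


For Beta(a,b) with a,b > 1:
Mode = (a-1)/(a+b-2) = (40-1)/(99-2)
= 39/97 = 0.4021

0.4021


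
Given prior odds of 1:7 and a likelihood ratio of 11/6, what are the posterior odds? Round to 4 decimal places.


Posterior odds = prior odds * LR
Prior odds = 1/7 = 0.1429
LR = 11/6 = 1.8333
Posterior odds = 0.1429 * 1.8333 = 0.2619

0.2619


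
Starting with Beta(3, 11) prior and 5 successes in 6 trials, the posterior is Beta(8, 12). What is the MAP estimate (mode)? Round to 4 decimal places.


The mode of Beta(a, b) when a > 1 and b > 1 is (a-1)/(a+b-2)
= (8 - 1) / (8 + 12 - 2)
= 7 / 18
= 0.3889

0.3889


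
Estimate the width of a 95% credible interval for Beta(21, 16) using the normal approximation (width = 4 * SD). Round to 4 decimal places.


For Beta(a,b): Var = ab/((a+b)^2(a+b+1))
Var = 0.0065, SD = 0.0804
Approximate 95% CI width = 4 * 0.0804 = 0.3215

0.3215


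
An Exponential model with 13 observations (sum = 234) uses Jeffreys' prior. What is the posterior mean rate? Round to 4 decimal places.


Posterior Gamma(13, 234)
E[lambda] = 13/234 = 0.0556

0.0556


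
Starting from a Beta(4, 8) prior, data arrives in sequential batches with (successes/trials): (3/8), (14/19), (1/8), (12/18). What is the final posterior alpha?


In sequential Bayesian updating, we sum all successes.
Total successes = 30
Final alpha = 4 + 30 = 34

34


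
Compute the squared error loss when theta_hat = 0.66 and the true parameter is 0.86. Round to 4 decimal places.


L = (theta_hat - theta_true)^2
= (0.66 - 0.86)^2
= -0.2^2 = 0.04

0.04


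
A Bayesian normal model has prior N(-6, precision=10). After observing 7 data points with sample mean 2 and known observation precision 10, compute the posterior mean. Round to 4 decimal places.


Posterior mean = (prior_precision * prior_mean + n * data_precision * data_mean) / (prior_precision + n * data_precision)
Numerator = 10*-6 + 7*10*2 = 80
Denominator = 10 + 7*10 = 80
Posterior mean = 1.0

1.0


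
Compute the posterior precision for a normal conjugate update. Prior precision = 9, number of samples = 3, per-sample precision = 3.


tau_post = tau_0 + n * tau
= 9 + 3 * 3 = 18

18


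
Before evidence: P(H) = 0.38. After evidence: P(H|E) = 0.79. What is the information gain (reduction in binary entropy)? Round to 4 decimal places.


Prior entropy = 0.958
Posterior entropy = 0.7415
Information gain = 0.958 - 0.7415 = 0.2166

0.2166


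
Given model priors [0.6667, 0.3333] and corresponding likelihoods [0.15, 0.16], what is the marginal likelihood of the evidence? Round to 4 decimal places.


P(E) = sum_i P(M_i) P(E|M_i)
= 0.1 + 0.0533
= 0.1533

0.1533


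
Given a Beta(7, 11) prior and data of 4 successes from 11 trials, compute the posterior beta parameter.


Number of failures = 11 - 4 = 7
Posterior beta = 11 + 7 = 18

18


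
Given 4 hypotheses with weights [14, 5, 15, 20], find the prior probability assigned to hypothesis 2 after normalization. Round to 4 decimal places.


To normalize, divide each weight by the sum of all weights.
Sum = 54
Prior(H2) = 5/54 = 0.0926

0.0926


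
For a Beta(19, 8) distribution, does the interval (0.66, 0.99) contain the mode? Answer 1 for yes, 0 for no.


Mode of Beta(a,b) = (a-1)/(a+b-2)
= (19-1)/(19+8-2) = 0.72
Check: 0.66 <= 0.72 <= 0.99?
Result: 1

1


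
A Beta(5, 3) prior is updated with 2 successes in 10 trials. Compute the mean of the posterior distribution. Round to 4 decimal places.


After update: Beta(7, 11)
Mean = 7 / (7 + 11) = 7 / 18
= 0.3889

0.3889


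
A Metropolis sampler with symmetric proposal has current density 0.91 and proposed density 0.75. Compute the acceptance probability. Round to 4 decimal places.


For symmetric proposals, acceptance = min(1, pi(x*)/pi(x))
= min(1, 0.75/0.91)
= min(1, 0.8242) = 0.8242

0.8242


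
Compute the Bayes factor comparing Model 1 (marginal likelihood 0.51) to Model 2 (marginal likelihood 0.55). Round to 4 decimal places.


BF12 = marginal likelihood of M1 / marginal likelihood of M2
= 0.51/0.55
= 0.9273

0.9273


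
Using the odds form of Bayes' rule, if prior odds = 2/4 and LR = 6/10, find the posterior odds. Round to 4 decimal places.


Bayes' rule in odds form: posterior odds = prior odds * LR
= (2 * 6) / (4 * 10)
= 12/40 = 0.3

0.3


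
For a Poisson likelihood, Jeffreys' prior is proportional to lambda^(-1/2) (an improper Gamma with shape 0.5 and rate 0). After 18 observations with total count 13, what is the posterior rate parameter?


Jeffreys' prior for Poisson is proportional to lambda^(-1/2).
Posterior is Gamma(0.5 + S, 0 + n) = Gamma(0.5 + 13, 18).
Posterior rate = 0 + n = 18

18.0
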